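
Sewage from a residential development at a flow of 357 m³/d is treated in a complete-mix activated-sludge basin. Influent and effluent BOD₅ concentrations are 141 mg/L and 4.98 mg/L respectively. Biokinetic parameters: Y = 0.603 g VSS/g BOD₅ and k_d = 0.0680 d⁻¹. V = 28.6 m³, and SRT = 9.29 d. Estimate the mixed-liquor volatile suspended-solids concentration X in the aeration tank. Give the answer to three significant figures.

X = Y·Q·ΔS·θ_c / [V·(1 + k_d θ_c)] = 0.603 × 357 × (141 − 4.98) × 9.29 / [28.6 × (1 + 0.0680 × 9.29)] = 5829 mg/L.

X ≈ 5830 mg/L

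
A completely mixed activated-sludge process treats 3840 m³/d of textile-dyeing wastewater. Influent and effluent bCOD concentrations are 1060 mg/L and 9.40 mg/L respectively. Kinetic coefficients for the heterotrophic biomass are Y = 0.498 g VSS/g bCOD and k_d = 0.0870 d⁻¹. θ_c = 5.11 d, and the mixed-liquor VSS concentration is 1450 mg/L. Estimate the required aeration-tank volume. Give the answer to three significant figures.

V ≈ 4900 m³

From the SRT design equation V = Y Q (S₀−S) θ_c / [X (1 + k_d θ_c)] = 0.498 × 3840 × (1060 − 9.40) × 5.11 / [1450 × (1 + 0.0870 × 5.11)] = 1.03×10^7 / 2095 = 4901 m³.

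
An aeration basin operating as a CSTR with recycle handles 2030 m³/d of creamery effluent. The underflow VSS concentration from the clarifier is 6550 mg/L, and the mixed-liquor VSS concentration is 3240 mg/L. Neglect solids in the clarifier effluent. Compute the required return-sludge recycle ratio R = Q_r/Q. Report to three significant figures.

Solids balance on the clarifier gives (1+R)X = R·X_r, so R = X/(X_r − X) = 3240 / (6550 − 3240) = 0.9789.

R ≈ 0.979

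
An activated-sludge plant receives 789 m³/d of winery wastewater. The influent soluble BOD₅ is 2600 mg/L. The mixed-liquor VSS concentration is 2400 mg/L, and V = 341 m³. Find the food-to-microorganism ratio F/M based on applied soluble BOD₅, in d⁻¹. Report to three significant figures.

F/M = applied load / biomass = Q·S₀/(V·X) = 789 × 2600 / (341.0 × 2400) = 2.507 d⁻¹.

F/M ≈ 2.51 d⁻¹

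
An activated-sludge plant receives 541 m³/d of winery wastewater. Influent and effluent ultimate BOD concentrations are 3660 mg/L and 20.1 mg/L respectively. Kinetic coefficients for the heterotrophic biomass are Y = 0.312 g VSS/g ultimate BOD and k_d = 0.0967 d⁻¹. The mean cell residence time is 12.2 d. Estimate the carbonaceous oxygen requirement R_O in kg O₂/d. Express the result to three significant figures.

Correct the yield for decay: Y_obs = Y/(1 + k_d θ_c) = 0.312 / (1 + 0.0967 × 12.2) = 0.312 / 2.180 = 0.1431.
Mass of ultimate BOD removed per day: Q(S₀ − S) = 541 × 3640 g/m³ = 1969 kg/d.
P_X = Y_obs·Q·(S₀ − S) = 0.1431 × 1969 = 281.9 kg VSS/d.
Carbonaceous O₂ demand = substrate oxidised − cell-mass equivalent = 1969 − 1.42 × 281.9 = 1569 kg O₂/d.

R_O ≈ 1570 kg O₂/d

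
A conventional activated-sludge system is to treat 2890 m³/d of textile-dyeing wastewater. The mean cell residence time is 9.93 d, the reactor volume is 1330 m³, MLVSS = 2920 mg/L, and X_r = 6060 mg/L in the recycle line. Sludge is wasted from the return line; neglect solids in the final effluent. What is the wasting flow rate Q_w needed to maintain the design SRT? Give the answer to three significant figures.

θ_c = V·X/(Q_w·X_r) when wasting from the recycle, so Q_w = V·X/(θ_c·X_r) = 1330 × 2920 / (9.93 × 6060) = 64.54 m³/d.

Q_w ≈ 64.5 m³/d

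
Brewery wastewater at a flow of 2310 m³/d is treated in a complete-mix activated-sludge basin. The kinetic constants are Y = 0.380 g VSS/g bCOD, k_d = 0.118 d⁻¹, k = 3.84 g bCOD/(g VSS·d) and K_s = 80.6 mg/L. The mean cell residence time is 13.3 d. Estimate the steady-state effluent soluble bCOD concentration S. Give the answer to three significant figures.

For a completely mixed reactor with recycle the Lawrence–McCarty relation gives S = K_s·(1 + k_d·θ_c) / [θ_c·(Y·k − k_d) − 1] = 80.6 × (1 + 0.118 × 13.3) / [13.3 × (0.380 × 3.84 − 0.118) − 1] = 207.1 / 16.84 = 12.30 mg/L.

S ≈ 12.3 mg/L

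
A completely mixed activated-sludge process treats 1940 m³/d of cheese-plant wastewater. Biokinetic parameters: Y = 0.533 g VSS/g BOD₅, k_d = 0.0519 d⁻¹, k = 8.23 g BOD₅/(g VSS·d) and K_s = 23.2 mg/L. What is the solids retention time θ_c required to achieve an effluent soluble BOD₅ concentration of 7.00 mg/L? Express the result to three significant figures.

At the target effluent, Y k S/(K_s+S) = 0.533×8.23×7.00/30.20 = 1.017 d⁻¹.
θ_c = 1/(μ − k_d) = 1/(1.017 − 0.0519) = 1/0.9649 = 1.036 d.

θ_c ≈ 1.04 d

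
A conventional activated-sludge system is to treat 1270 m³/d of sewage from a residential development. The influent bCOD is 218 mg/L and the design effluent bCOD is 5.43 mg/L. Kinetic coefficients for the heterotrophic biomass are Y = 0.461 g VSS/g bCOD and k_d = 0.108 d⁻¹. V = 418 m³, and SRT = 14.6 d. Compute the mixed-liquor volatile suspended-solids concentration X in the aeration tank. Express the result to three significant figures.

X = Y·Q·ΔS·θ_c / [V·(1 + k_d θ_c)] = 0.461 × 1270 × (218 − 5.43) × 14.6 / [418 × (1 + 0.108 × 14.6)] = 1687 mg/L.

X ≈ 1690 mg/L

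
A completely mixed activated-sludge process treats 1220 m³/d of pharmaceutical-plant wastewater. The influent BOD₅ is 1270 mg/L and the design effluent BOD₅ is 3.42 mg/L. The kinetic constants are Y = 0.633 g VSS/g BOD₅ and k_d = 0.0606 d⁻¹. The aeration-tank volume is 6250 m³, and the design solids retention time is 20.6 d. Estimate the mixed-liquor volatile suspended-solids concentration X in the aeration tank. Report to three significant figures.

X = Y·Q·ΔS·θ_c / [V·(1 + k_d θ_c)] = 0.633 × 1220 × (1270 − 3.42) × 20.6 / [6250 × (1 + 0.0606 × 20.6)] = 1434 mg/L.

X ≈ 1430 mg/L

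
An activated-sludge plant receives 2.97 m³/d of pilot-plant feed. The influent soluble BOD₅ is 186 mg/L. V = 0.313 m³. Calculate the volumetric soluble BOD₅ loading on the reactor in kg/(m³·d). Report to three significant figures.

Volumetric loading L_v = Q·S₀ / V = 2.97 × 186 g/m³ / 0.3130 m³ = 1765 g/(m³·d) = 1.765 kg soluble BOD₅/(m³·d).

L_v ≈ 1.76 kg soluble BOD₅/(m³·d)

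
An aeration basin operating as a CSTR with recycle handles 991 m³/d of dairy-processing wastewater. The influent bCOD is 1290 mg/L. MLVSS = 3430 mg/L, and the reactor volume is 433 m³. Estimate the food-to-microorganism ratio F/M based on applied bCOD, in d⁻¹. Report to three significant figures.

F/M = applied load / biomass = Q·S₀/(V·X) = 991 × 1290 / (433.0 × 3430) = 0.8608 d⁻¹.

F/M ≈ 0.861 d⁻¹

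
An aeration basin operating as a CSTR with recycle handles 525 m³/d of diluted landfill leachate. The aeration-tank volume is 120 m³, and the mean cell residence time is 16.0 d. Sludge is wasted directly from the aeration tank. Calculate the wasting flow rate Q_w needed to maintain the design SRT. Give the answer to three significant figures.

With mixed-liquor wasting, θ_c = V/Q_w, so Q_w = V/θ_c = 120.0/16.0 = 7.500 m³/d.

Q_w ≈ 7.50 m³/d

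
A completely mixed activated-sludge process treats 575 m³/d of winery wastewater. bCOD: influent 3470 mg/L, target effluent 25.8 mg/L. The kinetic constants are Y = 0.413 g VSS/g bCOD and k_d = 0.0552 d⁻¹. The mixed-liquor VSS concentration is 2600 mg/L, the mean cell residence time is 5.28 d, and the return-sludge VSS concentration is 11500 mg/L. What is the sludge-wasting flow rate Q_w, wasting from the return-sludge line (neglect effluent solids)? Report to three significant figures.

Rearranging the biomass balance for a CMAS with decay, V = Y·Q·ΔS·θ_c / [X·(1+k_d θ_c)] = 0.413 × 575 × (3470 − 25.8) × 5.28 / [2600 × (1 + 0.0552 × 5.28)] = 4.32×10^6 / 3358 = 1286 m³.
Q_w = (V·X)/(θ_c X_r) = 1286 × 2600 / (5.28 × 11500) = 55.07 m³/d.

Q_w ≈ 55.1 m³/d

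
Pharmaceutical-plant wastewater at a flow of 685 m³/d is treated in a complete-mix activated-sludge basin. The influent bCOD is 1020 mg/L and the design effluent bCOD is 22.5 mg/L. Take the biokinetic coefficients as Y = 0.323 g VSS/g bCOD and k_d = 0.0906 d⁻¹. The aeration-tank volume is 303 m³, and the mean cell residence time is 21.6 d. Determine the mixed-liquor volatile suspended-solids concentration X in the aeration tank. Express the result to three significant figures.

X ≈ 5320 mg/L

X = Y·Q·ΔS·θ_c / [V·(1 + k_d θ_c)] = 0.323 × 685 × (1020 − 22.5) × 21.6 / [303 × (1 + 0.0906 × 21.6)] = 5321 mg/L.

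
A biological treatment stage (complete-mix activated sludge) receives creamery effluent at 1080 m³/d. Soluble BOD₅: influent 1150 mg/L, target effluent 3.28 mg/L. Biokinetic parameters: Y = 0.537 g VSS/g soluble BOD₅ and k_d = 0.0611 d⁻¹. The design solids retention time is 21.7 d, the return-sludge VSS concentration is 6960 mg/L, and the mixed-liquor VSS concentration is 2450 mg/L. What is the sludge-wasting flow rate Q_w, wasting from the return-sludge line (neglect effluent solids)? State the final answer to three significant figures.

Rearranging the biomass balance for a CMAS with decay, V = Y·Q·ΔS·θ_c / [X·(1+k_d θ_c)] = 0.537 × 1080 × (1150 − 3.28) × 21.7 / [2450 × (1 + 0.0611 × 21.7)] = 1.44×10^7 / 5698 = 2533 m³.
Wasting from the return line (neglecting effluent solids): Q_w = V·X / (θ_c·X_r) = 2533 × 2450 / (21.7 × 6960) = 41.08 m³/d.

Q_w ≈ 41.1 m³/d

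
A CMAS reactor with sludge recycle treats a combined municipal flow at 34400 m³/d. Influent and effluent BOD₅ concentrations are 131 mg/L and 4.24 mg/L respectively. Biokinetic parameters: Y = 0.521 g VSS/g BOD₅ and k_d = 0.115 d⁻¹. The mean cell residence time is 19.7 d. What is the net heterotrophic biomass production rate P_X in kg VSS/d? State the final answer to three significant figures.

Observed yield with endogenous decay: Y_obs = Y / (1 + k_d·θ_c) = 0.521 / (1 + 0.115 × 19.7) = 0.521 / 3.265 = 0.1595 g VSS/g BOD₅.
Q·(S₀ − S) = 34400 × (131 − 4.24) × 10⁻³ = 4361 kg/d removed.
P_X = Y_obs · Q(S₀ − S) = 0.1595 × 4361 = 695.7 kg VSS/d.

P_X ≈ 696 kg VSS/d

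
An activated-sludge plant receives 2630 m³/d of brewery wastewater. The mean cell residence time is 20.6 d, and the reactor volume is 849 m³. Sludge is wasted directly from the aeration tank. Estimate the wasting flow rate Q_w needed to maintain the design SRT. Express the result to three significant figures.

For wasting at MLVSS concentration, Q_w = V/θ_c = 849.0/20.6 = 41.21 m³/d.

Q_w ≈ 41.2 m³/d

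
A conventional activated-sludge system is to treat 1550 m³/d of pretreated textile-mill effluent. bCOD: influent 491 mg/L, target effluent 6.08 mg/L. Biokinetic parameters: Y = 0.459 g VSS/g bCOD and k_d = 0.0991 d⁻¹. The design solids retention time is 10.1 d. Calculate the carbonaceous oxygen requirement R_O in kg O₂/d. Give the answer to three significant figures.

Y_obs = Y / (1 + k_d θ_c) = 0.459 / (1 + 0.0991 × 10.1) = 0.459 / 2.001 = 0.2294.
Q·(S₀ − S) = 1550 × (491 − 6.08) × 10⁻³ = 751.6 kg/d removed.
Net sludge production P_X = 0.2294 × 751.6 = 172.4 kg VSS/d.
R_O = Q·(S₀ − S) − 1.42·P_X = 751.6 − 1.42 × 172.4 = 506.8 kg O₂/d.

R_O ≈ 507 kg O₂/d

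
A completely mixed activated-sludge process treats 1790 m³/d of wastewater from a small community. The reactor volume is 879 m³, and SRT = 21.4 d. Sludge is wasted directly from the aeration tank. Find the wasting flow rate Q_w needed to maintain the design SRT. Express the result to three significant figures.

Q_w ≈ 41.1 m³/d

For wasting at MLVSS concentration, Q_w = V/θ_c = 879.0/21.4 = 41.07 m³/d.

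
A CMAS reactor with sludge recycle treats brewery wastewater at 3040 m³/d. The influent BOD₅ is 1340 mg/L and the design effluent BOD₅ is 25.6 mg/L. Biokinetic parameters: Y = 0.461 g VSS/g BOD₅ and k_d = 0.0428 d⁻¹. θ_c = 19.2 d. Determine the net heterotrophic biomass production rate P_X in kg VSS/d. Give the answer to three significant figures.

Y_obs = Y / (1 + k_d θ_c) = 0.461 / (1 + 0.0428 × 19.2) = 0.461 / 1.822 = 0.2531.
Q·(S₀ − S) = 3040 × (1340 − 25.6) × 10⁻³ = 3996 kg/d removed.
Biomass produced: P_X = Y_obs·Q·ΔS = 0.2531 × 3996 ≈ 1011 kg VSS/d.

P_X ≈ 1010 kg VSS/d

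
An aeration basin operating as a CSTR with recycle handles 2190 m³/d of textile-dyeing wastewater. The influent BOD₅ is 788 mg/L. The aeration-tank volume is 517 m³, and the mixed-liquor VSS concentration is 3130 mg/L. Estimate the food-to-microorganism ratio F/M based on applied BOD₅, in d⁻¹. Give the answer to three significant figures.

F/M = applied load / biomass = Q·S₀/(V·X) = 2190 × 788 / (517.0 × 3130) = 1.066 d⁻¹.

F/M ≈ 1.07 d⁻¹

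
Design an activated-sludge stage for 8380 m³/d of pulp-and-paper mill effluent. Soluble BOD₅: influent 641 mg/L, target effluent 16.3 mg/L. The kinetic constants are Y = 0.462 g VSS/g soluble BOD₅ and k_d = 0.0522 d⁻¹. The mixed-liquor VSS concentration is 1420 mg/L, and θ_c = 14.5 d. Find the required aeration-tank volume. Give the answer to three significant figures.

V ≈ 14100 m³

Steady-state biomass mass balance: V·X·(1 + k_d·θ_c) = Y·Q·(S₀ − S)·θ_c, so V = 0.462 × 8380 × (641 − 16.3) × 14.5 / [1420 × (1 + 0.0522 × 14.5)] = 3.51×10^7 / 2495 = 14057 m³.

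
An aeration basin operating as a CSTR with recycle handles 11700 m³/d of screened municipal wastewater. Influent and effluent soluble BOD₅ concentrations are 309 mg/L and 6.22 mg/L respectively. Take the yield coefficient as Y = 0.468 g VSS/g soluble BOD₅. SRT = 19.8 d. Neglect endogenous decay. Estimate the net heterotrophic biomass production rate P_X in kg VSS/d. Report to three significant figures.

No decay correction is needed, so Y_obs = Y = 0.468.
ΔS = 309 − 6.22 = 302.8 mg/L, so the substrate removal rate is 11700 × 302.8/1000 = 3543 kg soluble BOD₅/d.
Biomass produced: P_X = Y_obs·Q·ΔS = 0.4680 × 3543 ≈ 1658 kg VSS/d.

P_X ≈ 1660 kg VSS/d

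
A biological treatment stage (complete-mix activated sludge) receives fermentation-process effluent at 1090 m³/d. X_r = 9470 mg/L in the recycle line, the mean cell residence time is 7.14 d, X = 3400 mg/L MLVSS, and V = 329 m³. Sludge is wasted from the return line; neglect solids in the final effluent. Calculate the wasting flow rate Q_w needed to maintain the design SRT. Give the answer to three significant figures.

Q_w ≈ 16.5 m³/d

Wasting from the return line (neglecting effluent solids): Q_w = V·X / (θ_c·X_r) = 329.0 × 3400 / (7.14 × 9470) = 16.54 m³/d.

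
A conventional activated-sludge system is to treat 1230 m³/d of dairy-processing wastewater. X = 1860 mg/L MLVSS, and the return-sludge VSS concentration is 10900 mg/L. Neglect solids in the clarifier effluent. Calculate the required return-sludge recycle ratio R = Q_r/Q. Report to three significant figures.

Solids balance on the clarifier gives (1+R)X = R·X_r, so R = X/(X_r − X) = 1860 / (10900 − 1860) = 0.2058.

R ≈ 0.206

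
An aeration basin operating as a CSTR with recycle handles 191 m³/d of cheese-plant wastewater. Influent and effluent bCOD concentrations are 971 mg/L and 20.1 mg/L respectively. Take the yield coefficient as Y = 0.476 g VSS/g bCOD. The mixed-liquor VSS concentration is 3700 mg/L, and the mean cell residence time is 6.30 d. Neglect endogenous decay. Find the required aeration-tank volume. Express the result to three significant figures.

With k_d = 0 the design equation reduces to V = Y Q (S₀−S) θ_c / X = 0.476 × 191 × (971 − 20.1) × 6.30 / 3700 = 147.2 m³.

V ≈ 147 m³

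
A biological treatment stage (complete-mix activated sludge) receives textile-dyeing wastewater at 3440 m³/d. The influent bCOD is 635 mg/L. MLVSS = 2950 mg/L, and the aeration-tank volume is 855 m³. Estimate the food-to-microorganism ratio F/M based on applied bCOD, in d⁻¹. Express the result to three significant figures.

F/M ≈ 0.866 d⁻¹

F/M = Q·S₀ / (V·X) = 3440 × 635 / (855.0 × 2950) = 0.8661 g bCOD·(g VSS·d)⁻¹.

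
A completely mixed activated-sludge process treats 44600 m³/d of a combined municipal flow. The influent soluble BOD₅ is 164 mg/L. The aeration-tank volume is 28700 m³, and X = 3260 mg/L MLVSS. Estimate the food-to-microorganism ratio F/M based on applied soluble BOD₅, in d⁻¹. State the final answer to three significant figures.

F/M = Q·S₀ / (V·X) = 44600 × 164 / (28700 × 3260) = 0.07818 g soluble BOD₅·(g VSS·d)⁻¹.

F/M ≈ 0.0782 d⁻¹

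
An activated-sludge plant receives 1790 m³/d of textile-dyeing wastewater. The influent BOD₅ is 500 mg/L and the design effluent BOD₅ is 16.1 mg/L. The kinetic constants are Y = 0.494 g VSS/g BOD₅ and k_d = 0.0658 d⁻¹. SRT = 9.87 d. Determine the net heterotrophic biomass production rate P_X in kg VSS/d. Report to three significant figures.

Correct the yield for decay: Y_obs = Y/(1 + k_d θ_c) = 0.494 / (1 + 0.0658 × 9.87) = 0.494 / 1.649 = 0.2995.
ΔS = 500 − 16.1 = 483.9 mg/L, so the substrate removal rate is 1790 × 483.9/1000 = 866.2 kg BOD₅/d.
P_X = Y_obs · Q(S₀ − S) = 0.2995 × 866.2 = 259.4 kg VSS/d.

P_X ≈ 259 kg VSS/d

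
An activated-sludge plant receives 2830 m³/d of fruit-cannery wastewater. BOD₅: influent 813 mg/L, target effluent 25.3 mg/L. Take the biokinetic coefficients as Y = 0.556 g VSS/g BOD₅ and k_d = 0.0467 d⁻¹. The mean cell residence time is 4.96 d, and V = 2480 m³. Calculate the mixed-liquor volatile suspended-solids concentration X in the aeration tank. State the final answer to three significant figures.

Solving the biomass balance for X: X = Y Q (S₀−S) θ_c / [V (1+k_d θ_c)] = 0.556 × 2830 × (813 − 25.3) × 4.96 / [2480 × (1 + 0.0467 × 4.96)] = 2013 mg/L.

X ≈ 2010 mg/L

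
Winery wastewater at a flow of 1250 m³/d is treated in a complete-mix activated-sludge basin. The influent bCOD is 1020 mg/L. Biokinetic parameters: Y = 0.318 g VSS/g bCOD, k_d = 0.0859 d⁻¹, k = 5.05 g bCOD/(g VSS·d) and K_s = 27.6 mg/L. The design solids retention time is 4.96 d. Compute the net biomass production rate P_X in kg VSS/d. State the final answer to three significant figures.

Effluent substrate depends only on kinetics and SRT: S = K_s(1 + k_d θ_c) / [θ_c(Yk − k_d) − 1] = 27.6 × (1 + 0.0859 × 4.96) / [4.96 × (0.318 × 5.05 − 0.0859) − 1] = 39.36 / 6.539 = 6.019 mg/L.
The observed yield is Y_obs = Y/(1 + k_d·θ_c) = 0.318 / (1 + 0.0859 × 4.96) = 0.318 / 1.426 = 0.2230 g VSS per g bCOD removed.
Q·(S₀ − S) = 1250 × (1020 − 6.02) × 10⁻³ = 1267 kg/d removed.
P_X = Y_obs · Q(S₀ − S) = 0.2230 × 1267 = 282.6 kg VSS/d.

P_X ≈ 283 kg VSS/d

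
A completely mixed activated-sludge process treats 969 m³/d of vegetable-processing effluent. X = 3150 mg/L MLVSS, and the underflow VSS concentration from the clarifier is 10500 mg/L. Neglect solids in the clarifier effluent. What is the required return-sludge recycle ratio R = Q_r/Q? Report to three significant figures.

Mass balance around the secondary clarifier (neglecting effluent solids): R = X / (X_r − X) = 3150 / (10500 − 3150) = 0.4286.

R ≈ 0.429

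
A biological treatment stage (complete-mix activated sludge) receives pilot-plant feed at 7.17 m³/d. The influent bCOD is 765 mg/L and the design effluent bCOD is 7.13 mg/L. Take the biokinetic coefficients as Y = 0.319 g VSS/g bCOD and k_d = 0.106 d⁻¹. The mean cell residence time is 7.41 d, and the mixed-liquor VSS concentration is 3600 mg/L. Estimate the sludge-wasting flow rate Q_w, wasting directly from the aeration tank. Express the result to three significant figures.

Q_w ≈ 0.270 m³/d

Rearranging the biomass balance for a CMAS with decay, V = Y·Q·ΔS·θ_c / [X·(1+k_d θ_c)] = 0.319 × 7.17 × (765 − 7.13) × 7.41 / [3600 × (1 + 0.106 × 7.41)] = 1.28×10^4 / 6428 = 1.998 m³.
For wasting at MLVSS concentration, Q_w = V/θ_c = 1.998/7.41 = 0.2697 m³/d.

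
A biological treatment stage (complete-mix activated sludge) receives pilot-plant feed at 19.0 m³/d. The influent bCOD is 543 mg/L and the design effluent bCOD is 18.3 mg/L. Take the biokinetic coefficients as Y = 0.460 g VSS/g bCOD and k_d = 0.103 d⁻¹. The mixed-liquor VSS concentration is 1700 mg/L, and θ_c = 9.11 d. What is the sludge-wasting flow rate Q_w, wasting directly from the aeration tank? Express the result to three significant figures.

Steady-state biomass mass balance: V·X·(1 + k_d·θ_c) = Y·Q·(S₀ − S)·θ_c, so V = 0.460 × 19.0 × (543 − 18.3) × 9.11 / [1700 × (1 + 0.103 × 9.11)] = 4.18×10^4 / 3295 = 12.68 m³.
For wasting at MLVSS concentration, Q_w = V/θ_c = 12.68/9.11 = 1.392 m³/d.

Q_w ≈ 1.39 m³/d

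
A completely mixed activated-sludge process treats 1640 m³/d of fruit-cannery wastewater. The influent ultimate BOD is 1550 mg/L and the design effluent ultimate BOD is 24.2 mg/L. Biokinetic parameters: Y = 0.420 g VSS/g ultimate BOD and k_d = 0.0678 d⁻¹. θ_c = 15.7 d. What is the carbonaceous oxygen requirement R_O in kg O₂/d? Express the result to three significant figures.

Observed yield with endogenous decay: Y_obs = Y / (1 + k_d·θ_c) = 0.420 / (1 + 0.0678 × 15.7) = 0.420 / 2.064 = 0.2034 g VSS/g ultimate BOD.
Substrate removed = Q·(S₀ − S) = 1640 m³/d × (1550 − 24.2) g/m³ = 2.5×10^6 g/d = 2502 kg/d.
Net sludge production P_X = 0.2034 × 2502 = 509.1 kg VSS/d.
R_O = Q·ΔS − 1.42 P_X = 2502 − 722.9 = 1779 kg O₂/d.

R_O ≈ 1780 kg O₂/d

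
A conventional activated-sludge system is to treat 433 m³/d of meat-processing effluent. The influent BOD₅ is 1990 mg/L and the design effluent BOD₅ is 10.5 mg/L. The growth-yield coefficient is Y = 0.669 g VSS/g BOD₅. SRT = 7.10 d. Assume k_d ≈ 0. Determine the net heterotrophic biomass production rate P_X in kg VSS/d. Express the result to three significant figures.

No decay correction is needed, so Y_obs = Y = 0.669.
Mass of BOD₅ removed per day: Q(S₀ − S) = 433 × 1980 g/m³ = 857.1 kg/d.
So the net sludge growth is P_X = 0.6690 × 857.1 = 573.4 kg VSS/d.

P_X ≈ 573 kg VSS/d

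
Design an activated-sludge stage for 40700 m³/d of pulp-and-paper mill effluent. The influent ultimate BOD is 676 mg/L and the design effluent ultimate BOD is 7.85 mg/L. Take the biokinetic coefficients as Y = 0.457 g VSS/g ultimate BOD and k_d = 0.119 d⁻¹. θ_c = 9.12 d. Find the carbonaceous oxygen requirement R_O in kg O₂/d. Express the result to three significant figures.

R_O ≈ 18700 kg O₂/d

Correct the yield for decay: Y_obs = Y/(1 + k_d θ_c) = 0.457 / (1 + 0.119 × 9.12) = 0.457 / 2.085 = 0.2192.
ΔS = 676 − 7.85 = 668.1 mg/L, so the substrate removal rate is 40700 × 668.1/1000 = 27194 kg ultimate BOD/d.
Net sludge production P_X = 0.2192 × 27194 = 5960 kg VSS/d.
R_O = Q·(S₀ − S) − 1.42·P_X = 27194 − 1.42 × 5960 = 18731 kg O₂/d.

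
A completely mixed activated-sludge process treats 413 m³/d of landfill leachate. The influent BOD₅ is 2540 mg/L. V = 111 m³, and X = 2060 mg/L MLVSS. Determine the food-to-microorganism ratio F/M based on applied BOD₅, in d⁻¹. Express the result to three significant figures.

F/M ≈ 4.59 d⁻¹

F/M = Q·S₀ / (V·X) = 413 × 2540 / (111.0 × 2060) = 4.588 g BOD₅·(g VSS·d)⁻¹.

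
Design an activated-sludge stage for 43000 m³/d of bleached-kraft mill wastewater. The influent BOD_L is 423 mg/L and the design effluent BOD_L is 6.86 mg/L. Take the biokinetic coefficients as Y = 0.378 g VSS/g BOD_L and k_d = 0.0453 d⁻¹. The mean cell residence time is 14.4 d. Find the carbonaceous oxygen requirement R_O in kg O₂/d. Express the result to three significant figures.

R_O ≈ 12100 kg O₂/d

The observed yield is Y_obs = Y/(1 + k_d·θ_c) = 0.378 / (1 + 0.0453 × 14.4) = 0.378 / 1.652 = 0.2288 g VSS per g BOD_L removed.
Mass of BOD_L removed per day: Q(S₀ − S) = 43000 × 416.1 g/m³ = 17894 kg/d.
Net sludge production P_X = 0.2288 × 17894 = 4094 kg VSS/d.
R_O = Q·(S₀ − S) − 1.42·P_X = 17894 − 1.42 × 4094 = 12081 kg O₂/d.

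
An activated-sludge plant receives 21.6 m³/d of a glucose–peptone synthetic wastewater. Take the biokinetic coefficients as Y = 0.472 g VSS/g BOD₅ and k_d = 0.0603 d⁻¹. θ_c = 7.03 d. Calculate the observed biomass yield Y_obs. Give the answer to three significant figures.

Y_obs ≈ 0.331 g VSS/g BOD₅

Y_obs = Y / (1 + k_d θ_c) = 0.472 / (1 + 0.0603 × 7.03) = 0.472 / 1.424 = 0.3315.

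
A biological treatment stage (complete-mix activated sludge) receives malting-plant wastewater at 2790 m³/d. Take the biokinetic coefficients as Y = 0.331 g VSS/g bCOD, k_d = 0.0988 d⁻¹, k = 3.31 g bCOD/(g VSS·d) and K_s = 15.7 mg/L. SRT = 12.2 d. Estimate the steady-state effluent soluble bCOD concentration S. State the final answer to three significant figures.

S ≈ 3.10 mg/L

From the Monod/SRT balance for a CMAS, S = K_s·(1+k_d θ_c)/[θ_c·(Y k − k_d) − 1] = 15.7 × (1 + 0.0988 × 12.2) / [12.2 × (0.331 × 3.31 − 0.0988) − 1] = 34.62 / 11.16 = 3.102 mg/L.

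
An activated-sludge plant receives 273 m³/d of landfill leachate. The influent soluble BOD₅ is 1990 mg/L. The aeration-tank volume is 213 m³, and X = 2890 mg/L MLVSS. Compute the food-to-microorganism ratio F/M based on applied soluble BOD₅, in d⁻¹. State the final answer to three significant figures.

F/M ≈ 0.883 d⁻¹

F/M = applied load / biomass = Q·S₀/(V·X) = 273 × 1990 / (213.0 × 2890) = 0.8825 d⁻¹.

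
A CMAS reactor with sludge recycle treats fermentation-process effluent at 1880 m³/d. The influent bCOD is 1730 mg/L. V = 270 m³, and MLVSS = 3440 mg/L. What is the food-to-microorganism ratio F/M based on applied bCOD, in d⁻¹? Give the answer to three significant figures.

F/M = Q·S₀ / (V·X) = 1880 × 1730 / (270.0 × 3440) = 3.502 g bCOD·(g VSS·d)⁻¹.

F/M ≈ 3.50 d⁻¹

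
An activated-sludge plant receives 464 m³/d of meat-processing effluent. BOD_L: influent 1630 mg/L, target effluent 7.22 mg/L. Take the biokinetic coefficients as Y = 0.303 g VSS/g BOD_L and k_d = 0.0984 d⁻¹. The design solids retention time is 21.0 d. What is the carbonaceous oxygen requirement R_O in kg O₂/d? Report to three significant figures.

R_O ≈ 647 kg O₂/d

Observed yield with endogenous decay: Y_obs = Y / (1 + k_d·θ_c) = 0.303 / (1 + 0.0984 × 21.0) = 0.303 / 3.066 = 0.09881 g VSS/g BOD_L.
ΔS = 1630 − 7.22 = 1623 mg/L, so the substrate removal rate is 464 × 1623/1000 = 753.0 kg BOD_L/d.
Net sludge production P_X = 0.09881 × 753.0 = 74.40 kg VSS/d.
R_O = Q·ΔS − 1.42 P_X = 753.0 − 105.7 = 647.3 kg O₂/d.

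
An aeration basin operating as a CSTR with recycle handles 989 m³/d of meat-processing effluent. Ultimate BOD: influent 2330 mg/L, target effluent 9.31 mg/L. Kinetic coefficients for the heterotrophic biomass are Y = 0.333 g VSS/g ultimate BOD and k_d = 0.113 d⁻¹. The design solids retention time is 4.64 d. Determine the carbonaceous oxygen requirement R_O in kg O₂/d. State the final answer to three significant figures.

R_O ≈ 1580 kg O₂/d

The observed yield is Y_obs = Y/(1 + k_d·θ_c) = 0.333 / (1 + 0.113 × 4.64) = 0.333 / 1.524 = 0.2185 g VSS per g ultimate BOD removed.
ΔS = 2330 − 9.31 = 2321 mg/L, so the substrate removal rate is 989 × 2321/1000 = 2295 kg ultimate BOD/d.
Net sludge production P_X = 0.2185 × 2295 = 501.4 kg VSS/d.
R_O = Q·ΔS − 1.42 P_X = 2295 − 712.0 = 1583 kg O₂/d.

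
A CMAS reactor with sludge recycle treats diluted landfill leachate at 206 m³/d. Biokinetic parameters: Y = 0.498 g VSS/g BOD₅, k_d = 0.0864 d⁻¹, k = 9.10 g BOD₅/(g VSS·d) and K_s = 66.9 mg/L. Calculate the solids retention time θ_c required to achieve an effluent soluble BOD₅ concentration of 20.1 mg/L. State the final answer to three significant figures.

At the target effluent, Y k S/(K_s+S) = 0.498×9.10×20.1/87.00 = 1.047 d⁻¹.
1/θ_c = 1.047 − 0.0864 = 0.9606 d⁻¹, so θ_c = 1.041 d.

θ_c ≈ 1.04 d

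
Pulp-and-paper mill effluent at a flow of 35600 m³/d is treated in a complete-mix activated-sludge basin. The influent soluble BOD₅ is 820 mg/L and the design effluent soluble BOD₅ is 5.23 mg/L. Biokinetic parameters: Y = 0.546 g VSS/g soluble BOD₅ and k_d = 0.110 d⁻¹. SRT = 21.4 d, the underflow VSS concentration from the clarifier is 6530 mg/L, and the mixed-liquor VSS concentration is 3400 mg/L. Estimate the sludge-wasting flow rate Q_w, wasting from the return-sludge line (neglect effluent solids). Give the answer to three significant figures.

Q_w ≈ 723 m³/d

From the SRT design equation V = Y Q (S₀−S) θ_c / [X (1 + k_d θ_c)] = 0.546 × 35600 × (820 − 5.23) × 21.4 / [3400 × (1 + 0.110 × 21.4)] = 3.39×10^8 / 11404 = 29720 m³.
θ_c = V·X/(Q_w·X_r) when wasting from the recycle, so Q_w = V·X/(θ_c·X_r) = 29720 × 3400 / (21.4 × 6530) = 723.1 m³/d.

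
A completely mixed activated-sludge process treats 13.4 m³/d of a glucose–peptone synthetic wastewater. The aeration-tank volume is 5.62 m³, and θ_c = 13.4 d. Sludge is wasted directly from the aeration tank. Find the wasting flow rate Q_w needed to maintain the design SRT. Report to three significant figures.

Q_w ≈ 0.419 m³/d

For wasting at MLVSS concentration, Q_w = V/θ_c = 5.620/13.4 = 0.4194 m³/d.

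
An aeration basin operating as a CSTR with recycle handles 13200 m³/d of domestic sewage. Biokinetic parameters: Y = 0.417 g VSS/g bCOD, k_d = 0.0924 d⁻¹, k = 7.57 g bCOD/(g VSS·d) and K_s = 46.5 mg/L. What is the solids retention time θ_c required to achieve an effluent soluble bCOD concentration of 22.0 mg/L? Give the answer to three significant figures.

From 1/θ_c = Y·k·S/(K_s + S) − k_d: Y·k·S/(K_s+S) = 0.417 × 7.57 × 22.0 / (46.5 + 22.0) = 1.014 d⁻¹.
θ_c = 1/(μ − k_d) = 1/(1.014 − 0.0924) = 1/0.9214 = 1.085 d.

θ_c ≈ 1.09 d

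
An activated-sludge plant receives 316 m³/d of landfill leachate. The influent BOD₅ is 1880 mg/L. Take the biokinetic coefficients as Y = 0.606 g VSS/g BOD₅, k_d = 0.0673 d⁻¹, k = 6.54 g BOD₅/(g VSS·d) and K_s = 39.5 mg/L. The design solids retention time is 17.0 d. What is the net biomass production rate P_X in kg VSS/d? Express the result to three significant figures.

P_X ≈ 168 kg VSS/d

From the Monod/SRT balance for a CMAS, S = K_s·(1+k_d θ_c)/[θ_c·(Y k − k_d) − 1] = 39.5 × (1 + 0.0673 × 17.0) / [17.0 × (0.606 × 6.54 − 0.0673) − 1] = 84.69 / 65.23 = 1.298 mg/L.
Correct the yield for decay: Y_obs = Y/(1 + k_d θ_c) = 0.606 / (1 + 0.0673 × 17.0) = 0.606 / 2.144 = 0.2826.
Mass of BOD₅ removed per day: Q(S₀ − S) = 316 × 1879 g/m³ = 593.7 kg/d.
So the net sludge growth is P_X = 0.2826 × 593.7 = 167.8 kg VSS/d.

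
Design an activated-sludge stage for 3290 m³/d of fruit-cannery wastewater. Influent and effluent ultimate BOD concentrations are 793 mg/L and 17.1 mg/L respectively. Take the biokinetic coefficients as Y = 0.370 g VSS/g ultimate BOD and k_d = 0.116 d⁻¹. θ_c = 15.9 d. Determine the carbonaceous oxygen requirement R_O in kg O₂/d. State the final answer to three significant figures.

R_O ≈ 2080 kg O₂/d

The observed yield is Y_obs = Y/(1 + k_d·θ_c) = 0.370 / (1 + 0.116 × 15.9) = 0.370 / 2.844 = 0.1301 g VSS per g ultimate BOD removed.
Q·(S₀ − S) = 3290 × (793 − 17.1) × 10⁻³ = 2553 kg/d removed.
P_X = Y_obs·Q·(S₀ − S) = 0.1301 × 2553 = 332.1 kg VSS/d.
Carbonaceous O₂ demand = substrate oxidised − cell-mass equivalent = 2553 − 1.42 × 332.1 = 2081 kg O₂/d.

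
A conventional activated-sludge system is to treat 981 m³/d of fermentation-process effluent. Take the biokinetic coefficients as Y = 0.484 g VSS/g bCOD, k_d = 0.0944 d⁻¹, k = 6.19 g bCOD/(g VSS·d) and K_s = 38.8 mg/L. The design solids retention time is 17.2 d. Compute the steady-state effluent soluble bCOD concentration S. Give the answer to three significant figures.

S ≈ 2.08 mg/L

For a completely mixed reactor with recycle the Lawrence–McCarty relation gives S = K_s·(1 + k_d·θ_c) / [θ_c·(Y·k − k_d) − 1] = 38.8 × (1 + 0.0944 × 17.2) / [17.2 × (0.484 × 6.19 − 0.0944) − 1] = 101.8 / 48.91 = 2.081 mg/L.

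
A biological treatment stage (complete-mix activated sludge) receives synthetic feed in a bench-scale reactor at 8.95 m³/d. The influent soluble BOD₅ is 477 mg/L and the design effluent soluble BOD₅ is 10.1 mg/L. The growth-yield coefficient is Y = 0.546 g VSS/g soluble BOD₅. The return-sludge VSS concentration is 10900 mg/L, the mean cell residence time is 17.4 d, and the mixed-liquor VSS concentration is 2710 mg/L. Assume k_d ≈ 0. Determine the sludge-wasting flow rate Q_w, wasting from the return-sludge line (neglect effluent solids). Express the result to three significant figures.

With k_d = 0 the design equation reduces to V = Y Q (S₀−S) θ_c / X = 0.546 × 8.95 × (477 − 10.1) × 17.4 / 2710 = 14.65 m³.
θ_c = V·X/(Q_w·X_r) when wasting from the recycle, so Q_w = V·X/(θ_c·X_r) = 14.65 × 2710 / (17.4 × 10900) = 0.2093 m³/d.

Q_w ≈ 0.209 m³/d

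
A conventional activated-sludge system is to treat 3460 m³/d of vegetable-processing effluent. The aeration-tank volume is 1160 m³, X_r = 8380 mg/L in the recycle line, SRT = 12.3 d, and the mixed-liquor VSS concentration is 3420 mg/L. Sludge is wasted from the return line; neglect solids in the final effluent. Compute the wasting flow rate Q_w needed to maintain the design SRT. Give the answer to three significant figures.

θ_c = V·X/(Q_w·X_r) when wasting from the recycle, so Q_w = V·X/(θ_c·X_r) = 1160 × 3420 / (12.3 × 8380) = 38.49 m³/d.

Q_w ≈ 38.5 m³/d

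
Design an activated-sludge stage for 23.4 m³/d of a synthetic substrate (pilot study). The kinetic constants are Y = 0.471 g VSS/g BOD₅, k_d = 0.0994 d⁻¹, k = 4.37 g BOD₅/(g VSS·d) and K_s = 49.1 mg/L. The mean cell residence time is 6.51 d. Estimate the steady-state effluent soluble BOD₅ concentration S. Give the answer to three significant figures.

S ≈ 6.88 mg/L

Effluent substrate depends only on kinetics and SRT: S = K_s(1 + k_d θ_c) / [θ_c(Yk − k_d) − 1] = 49.1 × (1 + 0.0994 × 6.51) / [6.51 × (0.471 × 4.37 − 0.0994) − 1] = 80.87 / 11.75 = 6.881 mg/L.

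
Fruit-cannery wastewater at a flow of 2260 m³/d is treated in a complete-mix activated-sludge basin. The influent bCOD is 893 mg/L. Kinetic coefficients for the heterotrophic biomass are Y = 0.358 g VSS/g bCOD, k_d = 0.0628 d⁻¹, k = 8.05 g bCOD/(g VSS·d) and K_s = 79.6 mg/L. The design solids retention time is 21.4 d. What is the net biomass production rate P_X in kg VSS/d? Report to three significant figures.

For a completely mixed reactor with recycle the Lawrence–McCarty relation gives S = K_s·(1 + k_d·θ_c) / [θ_c·(Y·k − k_d) − 1] = 79.6 × (1 + 0.0628 × 21.4) / [21.4 × (0.358 × 8.05 − 0.0628) − 1] = 186.6 / 59.33 = 3.145 mg/L.
Correct the yield for decay: Y_obs = Y/(1 + k_d θ_c) = 0.358 / (1 + 0.0628 × 21.4) = 0.358 / 2.344 = 0.1527.
Substrate removed = Q·(S₀ − S) = 2260 m³/d × (893 − 3.14) g/m³ = 2.01×10^6 g/d = 2011 kg/d.
Biomass produced: P_X = Y_obs·Q·ΔS = 0.1527 × 2011 ≈ 307.2 kg VSS/d.

P_X ≈ 307 kg VSS/d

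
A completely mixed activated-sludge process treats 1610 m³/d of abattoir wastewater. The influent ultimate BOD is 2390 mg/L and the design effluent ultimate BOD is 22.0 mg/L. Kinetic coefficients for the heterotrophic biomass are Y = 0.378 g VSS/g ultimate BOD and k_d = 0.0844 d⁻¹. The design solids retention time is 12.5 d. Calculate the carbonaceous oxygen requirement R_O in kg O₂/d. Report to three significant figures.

R_O ≈ 2820 kg O₂/d

The observed yield is Y_obs = Y/(1 + k_d·θ_c) = 0.378 / (1 + 0.0844 × 12.5) = 0.378 / 2.055 = 0.1839 g VSS per g ultimate BOD removed.
Mass of ultimate BOD removed per day: Q(S₀ − S) = 1610 × 2368 g/m³ = 3812 kg/d.
Biomass synthesised: P_X = Y_obs × 3812 = 701.3 kg VSS/d.
R_O = Q·(S₀ − S) − 1.42·P_X = 3812 − 1.42 × 701.3 = 2817 kg O₂/d.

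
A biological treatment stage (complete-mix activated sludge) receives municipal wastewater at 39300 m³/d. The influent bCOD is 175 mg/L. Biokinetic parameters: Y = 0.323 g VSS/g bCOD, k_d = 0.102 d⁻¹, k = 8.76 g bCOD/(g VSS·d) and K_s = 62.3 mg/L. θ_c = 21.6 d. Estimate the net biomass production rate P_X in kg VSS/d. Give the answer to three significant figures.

For a completely mixed reactor with recycle the Lawrence–McCarty relation gives S = K_s·(1 + k_d·θ_c) / [θ_c·(Y·k − k_d) − 1] = 62.3 × (1 + 0.102 × 21.6) / [21.6 × (0.323 × 8.76 − 0.102) − 1] = 199.6 / 57.91 = 3.446 mg/L.
Correct the yield for decay: Y_obs = Y/(1 + k_d θ_c) = 0.323 / (1 + 0.102 × 21.6) = 0.323 / 3.203 = 0.1008.
Q·(S₀ − S) = 39300 × (175 − 3.45) × 10⁻³ = 6742 kg/d removed.
So the net sludge growth is P_X = 0.1008 × 6742 = 679.8 kg VSS/d.

P_X ≈ 680 kg VSS/d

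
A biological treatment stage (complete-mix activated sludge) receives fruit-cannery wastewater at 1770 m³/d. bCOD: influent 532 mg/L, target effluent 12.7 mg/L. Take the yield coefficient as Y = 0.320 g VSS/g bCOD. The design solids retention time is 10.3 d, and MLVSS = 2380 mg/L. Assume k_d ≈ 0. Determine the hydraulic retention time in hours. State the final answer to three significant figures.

Biomass mass balance (decay neglected): V·X = Y·Q·(S₀ − S)·θ_c, so V = 0.320 × 1770 × (532 − 12.7) × 10.3 / 2380 = 1273 m³.
HRT = V/Q = 1273 m³ / 1770 m³·d⁻¹ = 0.7192 d × 24 = 17.26 h.

τ ≈ 17.3 h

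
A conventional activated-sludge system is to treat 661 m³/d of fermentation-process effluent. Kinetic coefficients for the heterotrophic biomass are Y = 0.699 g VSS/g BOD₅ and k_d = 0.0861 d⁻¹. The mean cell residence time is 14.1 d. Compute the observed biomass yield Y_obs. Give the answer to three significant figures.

Y_obs ≈ 0.316 g VSS/g BOD₅

The observed yield is Y_obs = Y/(1 + k_d·θ_c) = 0.699 / (1 + 0.0861 × 14.1) = 0.699 / 2.214 = 0.3157 g VSS per g BOD₅ removed.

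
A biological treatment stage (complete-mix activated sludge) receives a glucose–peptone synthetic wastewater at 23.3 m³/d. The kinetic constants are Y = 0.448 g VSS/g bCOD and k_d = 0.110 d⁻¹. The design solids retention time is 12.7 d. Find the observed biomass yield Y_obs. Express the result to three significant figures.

Y_obs ≈ 0.187 g VSS/g bCOD

Correct the yield for decay: Y_obs = Y/(1 + k_d θ_c) = 0.448 / (1 + 0.110 × 12.7) = 0.448 / 2.397 = 0.1869.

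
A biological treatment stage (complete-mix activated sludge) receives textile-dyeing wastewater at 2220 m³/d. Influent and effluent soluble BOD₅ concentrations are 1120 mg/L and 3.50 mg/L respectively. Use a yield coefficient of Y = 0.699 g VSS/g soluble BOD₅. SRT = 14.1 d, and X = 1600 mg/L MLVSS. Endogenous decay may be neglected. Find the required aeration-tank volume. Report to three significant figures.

With k_d = 0 the design equation reduces to V = Y Q (S₀−S) θ_c / X = 0.699 × 2220 × (1120 − 3.50) × 14.1 / 1600 = 15268 m³.

V ≈ 15300 m³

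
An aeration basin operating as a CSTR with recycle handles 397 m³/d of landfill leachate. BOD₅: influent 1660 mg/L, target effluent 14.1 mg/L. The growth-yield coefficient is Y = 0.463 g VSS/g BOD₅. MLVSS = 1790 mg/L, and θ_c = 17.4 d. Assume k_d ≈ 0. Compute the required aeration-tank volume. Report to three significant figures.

V·X = Y·Q·ΔS·θ_c gives V = 0.463 × 397 × (1660 − 14.1) × 17.4 / 1790 = 2941 m³.

V ≈ 2940 m³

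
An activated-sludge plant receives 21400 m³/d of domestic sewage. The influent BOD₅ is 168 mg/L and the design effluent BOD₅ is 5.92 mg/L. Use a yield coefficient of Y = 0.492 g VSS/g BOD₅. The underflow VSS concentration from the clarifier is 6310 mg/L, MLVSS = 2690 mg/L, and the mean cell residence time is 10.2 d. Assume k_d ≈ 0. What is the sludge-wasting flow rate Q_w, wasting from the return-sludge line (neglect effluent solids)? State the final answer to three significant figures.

With k_d = 0 the design equation reduces to V = Y Q (S₀−S) θ_c / X = 0.492 × 21400 × (168 − 5.92) × 10.2 / 2690 = 6471 m³.
θ_c = V·X/(Q_w·X_r) when wasting from the recycle, so Q_w = V·X/(θ_c·X_r) = 6471 × 2690 / (10.2 × 6310) = 270.4 m³/d.

Q_w ≈ 270 m³/d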